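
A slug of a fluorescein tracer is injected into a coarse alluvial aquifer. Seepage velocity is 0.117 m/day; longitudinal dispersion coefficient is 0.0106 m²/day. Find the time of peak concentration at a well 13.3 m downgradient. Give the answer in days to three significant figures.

113 days

For the 1D instantaneous-source solution, setting ∂C/∂t = 0 at fixed x gives v²t² + 2Dt − x² = 0, so t = (√(D² + v²x²) − D)/v².
√(D² + v²x²) = √(0.0106² + 0.117² × 13.3²) = 1.556; v² = 0.013689.
t = (1.556 − 0.0106)/0.013689 = 113 days (vs. the pure-advection estimate x/v = 114 d).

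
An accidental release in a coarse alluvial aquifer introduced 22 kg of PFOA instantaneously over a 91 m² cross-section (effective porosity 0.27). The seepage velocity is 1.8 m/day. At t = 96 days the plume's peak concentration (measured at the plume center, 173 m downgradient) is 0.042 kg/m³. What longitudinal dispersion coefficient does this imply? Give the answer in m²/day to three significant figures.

0.377 m²/day

At the plume center C_max = M/(n_e·A·√(4πDt)), so D = M²/(4πt·(n_e·A·C_max)²).
n_e·A·C_max = 0.27 × 91 × 0.042 = 1.032 kg/m.
D = 22²/(4π × 96 × 1.032²) = 0.377 m²/day.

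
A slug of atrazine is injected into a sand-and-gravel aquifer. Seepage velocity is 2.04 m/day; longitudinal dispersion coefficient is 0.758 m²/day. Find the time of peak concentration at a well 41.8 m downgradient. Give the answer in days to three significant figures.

20.3 days

For the 1D instantaneous-source solution, setting ∂C/∂t = 0 at fixed x gives v²t² + 2Dt − x² = 0, so t = (√(D² + v²x²) − D)/v².
√(D² + v²x²) = √(0.758² + 2.04² × 41.8²) = 85.28; v² = 4.1616.
t = (85.28 − 0.758)/4.1616 = 20.3 days (vs. the pure-advection estimate x/v = 20.5 d).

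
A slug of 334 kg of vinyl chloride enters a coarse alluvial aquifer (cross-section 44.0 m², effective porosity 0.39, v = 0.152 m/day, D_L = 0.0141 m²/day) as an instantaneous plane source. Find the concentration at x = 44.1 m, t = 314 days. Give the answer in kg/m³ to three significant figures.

1.24 kg/m³

For an instantaneous plane source, C(x,t) = M/(n_e·A·√(4πDt)) · exp(−(x−vt)²/(4Dt)), with n_e·A the pore (flow) area.
Plume center vt = 0.152 × 314 = 47.728 m, so the well at 44.1 m is 3.628 m upgradient of the peak.
√(4πDt) = 7.459 m, giving peak height M/(n_e·A·√(4πDt)) = 334/(0.39 × 44.0 × 7.459) = 2.609 kg/m³.
(x−vt)²/(4Dt) = (-3.628)²/(4 × 0.0141 × 314) = 0.7432; exp(−0.7432) = 0.4756.
C = 2.609 × 0.4756 = 1.24 kg/m³.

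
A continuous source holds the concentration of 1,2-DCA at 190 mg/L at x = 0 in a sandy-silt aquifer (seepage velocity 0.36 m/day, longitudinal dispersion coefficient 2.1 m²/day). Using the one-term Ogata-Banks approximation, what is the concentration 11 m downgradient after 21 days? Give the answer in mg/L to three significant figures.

67.8 mg/L

For a continuous step input, C/C₀ ≈ ½·erfc((x−vt)/(2√(Dt))).
vt = 0.36 × 21 = 7.56 m and 2√(Dt) = 2√(2.1 × 21) = 13.28 m.
Argument (x−vt)/(2√(Dt)) = (11 − 7.56)/13.28 = 0.2590; ½·erfc(0.2590) = 0.3571.
C = 190 × 0.3571 = 67.8 mg/L.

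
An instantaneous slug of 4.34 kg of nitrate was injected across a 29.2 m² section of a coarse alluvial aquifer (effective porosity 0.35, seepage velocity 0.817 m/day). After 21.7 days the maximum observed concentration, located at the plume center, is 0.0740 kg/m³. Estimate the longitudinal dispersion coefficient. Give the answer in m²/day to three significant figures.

At the plume center C_max = M/(n_e·A·√(4πDt)), so D = M²/(4πt·(n_e·A·C_max)²).
n_e·A·C_max = 0.35 × 29.2 × 0.0740 = 0.7563 kg/m.
D = 4.34²/(4π × 21.7 × 0.7563²) = 0.121 m²/day.

0.121 m²/day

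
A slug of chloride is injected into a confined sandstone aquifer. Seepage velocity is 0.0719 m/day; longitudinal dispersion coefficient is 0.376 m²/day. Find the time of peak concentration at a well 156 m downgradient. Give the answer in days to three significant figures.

For the 1D instantaneous-source solution, setting ∂C/∂t = 0 at fixed x gives v²t² + 2Dt − x² = 0, so t = (√(D² + v²x²) − D)/v².
√(D² + v²x²) = √(0.376² + 0.0719² × 156²) = 11.22; v² = 0.00516961.
t = (11.22 − 0.376)/0.00516961 = 2100 days (vs. the pure-advection estimate x/v = 2170 d).

2100 days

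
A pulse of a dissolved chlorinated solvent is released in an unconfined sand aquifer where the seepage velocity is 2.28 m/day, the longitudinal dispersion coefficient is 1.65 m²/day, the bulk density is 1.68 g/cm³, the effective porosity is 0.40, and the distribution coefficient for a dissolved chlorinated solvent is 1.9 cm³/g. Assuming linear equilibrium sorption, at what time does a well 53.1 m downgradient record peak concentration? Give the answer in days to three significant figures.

Retardation factor R = 1 + ρ_b·K_d/n = 1 + 1.68 × 1.9/0.40 = 8.980.
Sorption retards both mechanisms: v_R = v/R = 0.2539 m/day, D_R = D/R = 0.1837 m²/day.
Peak time from v_R²t² + 2D_R t − x² = 0: t = (√(D_R² + v_R²x²) − D_R)/v_R².
√(D_R² + v_R²x²) = √(0.1837² + 0.2539² × 53.1²) = 13.48; v_R² = 0.06447.
t = (13.48 − 0.1837)/0.06447 = 206 days.

206 days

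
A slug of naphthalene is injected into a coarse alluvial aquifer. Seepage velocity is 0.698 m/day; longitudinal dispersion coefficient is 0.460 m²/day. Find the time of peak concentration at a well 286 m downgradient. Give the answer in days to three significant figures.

409 days

For the 1D instantaneous-source solution, setting ∂C/∂t = 0 at fixed x gives v²t² + 2Dt − x² = 0, so t = (√(D² + v²x²) − D)/v².
√(D² + v²x²) = √(0.460² + 0.698² × 286²) = 199.6; v² = 0.487204.
t = (199.6 − 0.460)/0.487204 = 409 days (vs. the pure-advection estimate x/v = 410 d).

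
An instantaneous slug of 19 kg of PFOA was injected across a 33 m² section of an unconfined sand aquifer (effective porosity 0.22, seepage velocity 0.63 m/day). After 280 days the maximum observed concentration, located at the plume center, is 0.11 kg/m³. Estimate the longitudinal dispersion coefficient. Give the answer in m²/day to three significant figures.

0.161 m²/day

At the plume center C_max = M/(n_e·A·√(4πDt)), so D = M²/(4πt·(n_e·A·C_max)²).
n_e·A·C_max = 0.22 × 33 × 0.11 = 0.7986 kg/m.
D = 19²/(4π × 280 × 0.7986²) = 0.161 m²/day.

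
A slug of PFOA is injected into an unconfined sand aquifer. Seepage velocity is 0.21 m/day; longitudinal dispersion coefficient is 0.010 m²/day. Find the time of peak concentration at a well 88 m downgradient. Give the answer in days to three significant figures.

For the 1D instantaneous-source solution, setting ∂C/∂t = 0 at fixed x gives v²t² + 2Dt − x² = 0, so t = (√(D² + v²x²) − D)/v².
√(D² + v²x²) = √(0.010² + 0.21² × 88²) = 18.48; v² = 0.0441.
t = (18.48 − 0.010)/0.0441 = 419 days (vs. the pure-advection estimate x/v = 419 d).

419 days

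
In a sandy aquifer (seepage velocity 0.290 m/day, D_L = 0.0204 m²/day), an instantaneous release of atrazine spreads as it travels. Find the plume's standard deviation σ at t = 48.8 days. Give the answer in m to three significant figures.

1.41 m

Dispersive spreading gives a Gaussian with σ² = 2Dt; advection only shifts the center.
σ = √(2 × 0.0204 × 48.8) = 1.41 m.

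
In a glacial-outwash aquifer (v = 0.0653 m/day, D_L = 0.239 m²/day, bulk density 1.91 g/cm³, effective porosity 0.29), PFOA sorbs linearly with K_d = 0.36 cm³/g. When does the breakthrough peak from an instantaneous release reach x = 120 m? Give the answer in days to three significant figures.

Retardation factor R = 1 + ρ_b·K_d/n = 1 + 1.91 × 0.36/0.29 = 3.371.
Sorption retards both mechanisms: v_R = v/R = 0.01937 m/day, D_R = D/R = 0.07090 m²/day.
Peak time from v_R²t² + 2D_R t − x² = 0: t = (√(D_R² + v_R²x²) − D_R)/v_R².
√(D_R² + v_R²x²) = √(0.07090² + 0.01937² × 120²) = 2.325; v_R² = 0.0003752.
t = (2.325 − 0.07090)/0.0003752 = 6010 days.

6010 days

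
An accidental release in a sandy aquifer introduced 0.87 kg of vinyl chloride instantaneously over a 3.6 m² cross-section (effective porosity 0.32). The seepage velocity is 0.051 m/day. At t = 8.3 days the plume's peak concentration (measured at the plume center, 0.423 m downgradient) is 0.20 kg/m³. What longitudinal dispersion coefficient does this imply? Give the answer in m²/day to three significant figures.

0.137 m²/day

At the plume center C_max = M/(n_e·A·√(4πDt)), so D = M²/(4πt·(n_e·A·C_max)²).
n_e·A·C_max = 0.32 × 3.6 × 0.20 = 0.2304 kg/m.
D = 0.87²/(4π × 8.3 × 0.2304²) = 0.137 m²/day.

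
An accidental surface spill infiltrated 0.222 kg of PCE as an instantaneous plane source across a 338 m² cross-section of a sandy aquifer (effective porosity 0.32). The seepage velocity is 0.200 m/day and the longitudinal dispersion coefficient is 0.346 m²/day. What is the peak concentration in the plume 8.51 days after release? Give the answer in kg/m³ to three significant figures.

0.000337 kg/m³

The peak of an instantaneous 1D plume sits at x = vt; there the Gaussian factor is 1 and C_max = M/(n_e·A·√(4πDt)), where n_e·A is the pore area the mass is dissolved in.
√(4πDt) = √(4π × 0.346 × 8.51) = 6.083 m, so C_max = 0.222/(0.32 × 338 × 6.083) = 0.000337 kg/m³.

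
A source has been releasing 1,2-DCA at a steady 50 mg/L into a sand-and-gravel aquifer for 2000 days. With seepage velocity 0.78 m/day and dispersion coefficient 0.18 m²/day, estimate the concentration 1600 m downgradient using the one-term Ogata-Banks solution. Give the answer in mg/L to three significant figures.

3.40 mg/L

For a continuous step input, C/C₀ ≈ ½·erfc((x−vt)/(2√(Dt))).
vt = 0.78 × 2000 = 1560 m and 2√(Dt) = 2√(0.18 × 2000) = 37.95 m.
Argument (x−vt)/(2√(Dt)) = (1600 − 1560)/37.95 = 1.054; ½·erfc(1.054) = 0.06804.
C = 50 × 0.06804 = 3.40 mg/L.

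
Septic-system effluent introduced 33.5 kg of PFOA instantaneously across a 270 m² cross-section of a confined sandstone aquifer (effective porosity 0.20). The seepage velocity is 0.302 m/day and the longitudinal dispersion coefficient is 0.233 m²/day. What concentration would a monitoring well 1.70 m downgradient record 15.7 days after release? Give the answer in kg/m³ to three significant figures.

0.0486 kg/m³

For an instantaneous plane source, C(x,t) = M/(n_e·A·√(4πDt)) · exp(−(x−vt)²/(4Dt)), with n_e·A the pore (flow) area.
Plume center vt = 0.302 × 15.7 = 4.7414 m, so the well at 1.70 m is 3.0414 m upgradient of the peak.
√(4πDt) = 6.780 m, giving peak height M/(n_e·A·√(4πDt)) = 33.5/(0.20 × 270 × 6.780) = 0.09150 kg/m³.
(x−vt)²/(4Dt) = (-3.0414)²/(4 × 0.233 × 15.7) = 0.6322; exp(−0.6322) = 0.5314.
C = 0.09150 × 0.5314 = 0.0486 kg/m³.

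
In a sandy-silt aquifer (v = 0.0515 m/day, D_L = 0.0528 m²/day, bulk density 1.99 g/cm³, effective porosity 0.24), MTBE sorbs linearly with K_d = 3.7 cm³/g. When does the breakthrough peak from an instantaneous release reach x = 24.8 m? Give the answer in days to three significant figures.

Retardation factor R = 1 + ρ_b·K_d/n = 1 + 1.99 × 3.7/0.24 = 31.68.
Sorption retards both mechanisms: v_R = v/R = 0.001626 m/day, D_R = D/R = 0.001667 m²/day.
Peak time from v_R²t² + 2D_R t − x² = 0: t = (√(D_R² + v_R²x²) − D_R)/v_R².
√(D_R² + v_R²x²) = √(0.001667² + 0.001626² × 24.8²) = 0.04036; v_R² = 2.644e-06.
t = (0.04036 − 0.001667)/2.644e-06 = 14600 days.

14600 days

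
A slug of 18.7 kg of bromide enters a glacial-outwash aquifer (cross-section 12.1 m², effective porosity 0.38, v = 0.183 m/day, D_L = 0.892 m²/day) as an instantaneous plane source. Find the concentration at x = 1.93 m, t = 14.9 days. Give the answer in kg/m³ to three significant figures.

0.311 kg/m³

For an instantaneous plane source, C(x,t) = M/(n_e·A·√(4πDt)) · exp(−(x−vt)²/(4Dt)), with n_e·A the pore (flow) area.
Plume center vt = 0.183 × 14.9 = 2.7267 m, so the well at 1.93 m is 0.7967 m upgradient of the peak.
√(4πDt) = 12.92 m, giving peak height M/(n_e·A·√(4πDt)) = 18.7/(0.38 × 12.1 × 12.92) = 0.3148 kg/m³.
(x−vt)²/(4Dt) = (-0.7967)²/(4 × 0.892 × 14.9) = 0.01194; exp(−0.01194) = 0.9881.
C = 0.3148 × 0.9881 = 0.311 kg/m³.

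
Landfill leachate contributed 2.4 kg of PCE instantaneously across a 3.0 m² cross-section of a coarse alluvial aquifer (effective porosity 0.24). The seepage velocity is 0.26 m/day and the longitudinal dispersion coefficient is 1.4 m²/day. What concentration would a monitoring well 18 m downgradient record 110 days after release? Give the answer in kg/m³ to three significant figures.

0.0631 kg/m³

For an instantaneous plane source, C(x,t) = M/(n_e·A·√(4πDt)) · exp(−(x−vt)²/(4Dt)), with n_e·A the pore (flow) area.
Plume center vt = 0.26 × 110 = 28.6 m, so the well at 18 m is 10.6 m upgradient of the peak.
√(4πDt) = 43.99 m, giving peak height M/(n_e·A·√(4πDt)) = 2.4/(0.24 × 3.0 × 43.99) = 0.07577 kg/m³.
(x−vt)²/(4Dt) = (-10.6)²/(4 × 1.4 × 110) = 0.1824; exp(−0.1824) = 0.8333.
C = 0.07577 × 0.8333 = 0.0631 kg/m³.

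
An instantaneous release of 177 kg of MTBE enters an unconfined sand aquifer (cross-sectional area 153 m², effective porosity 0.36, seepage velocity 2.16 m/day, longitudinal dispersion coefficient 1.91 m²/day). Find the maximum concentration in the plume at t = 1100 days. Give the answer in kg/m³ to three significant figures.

The peak of an instantaneous 1D plume sits at x = vt; there the Gaussian factor is 1 and C_max = M/(n_e·A·√(4πDt)), where n_e·A is the pore area the mass is dissolved in.
√(4πDt) = √(4π × 1.91 × 1100) = 162.5 m, so C_max = 177/(0.36 × 153 × 162.5) = 0.0198 kg/m³.

0.0198 kg/m³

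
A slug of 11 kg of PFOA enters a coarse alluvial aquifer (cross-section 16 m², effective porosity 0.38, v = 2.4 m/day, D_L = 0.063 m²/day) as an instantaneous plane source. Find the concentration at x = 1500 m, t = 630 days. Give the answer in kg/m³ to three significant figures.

0.0327 kg/m³

For an instantaneous plane source, C(x,t) = M/(n_e·A·√(4πDt)) · exp(−(x−vt)²/(4Dt)), with n_e·A the pore (flow) area.
Plume center vt = 2.4 × 630 = 1512 m, so the well at 1500 m is 12 m upgradient of the peak.
√(4πDt) = 22.33 m, giving peak height M/(n_e·A·√(4πDt)) = 11/(0.38 × 16 × 22.33) = 0.08102 kg/m³.
(x−vt)²/(4Dt) = (-12)²/(4 × 0.063 × 630) = 0.9070; exp(−0.9070) = 0.4037.
C = 0.08102 × 0.4037 = 0.0327 kg/m³.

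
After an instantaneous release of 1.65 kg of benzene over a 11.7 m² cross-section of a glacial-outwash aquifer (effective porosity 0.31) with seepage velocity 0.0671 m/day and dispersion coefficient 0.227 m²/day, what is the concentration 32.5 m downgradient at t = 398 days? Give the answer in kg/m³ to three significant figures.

0.0123 kg/m³

For an instantaneous plane source, C(x,t) = M/(n_e·A·√(4πDt)) · exp(−(x−vt)²/(4Dt)), with n_e·A the pore (flow) area.
Plume center vt = 0.0671 × 398 = 26.7058 m, so the well at 32.5 m is 5.7942 m downgradient of the peak.
√(4πDt) = 33.69 m, giving peak height M/(n_e·A·√(4πDt)) = 1.65/(0.31 × 11.7 × 33.69) = 0.01350 kg/m³.
(x−vt)²/(4Dt) = (5.7942)²/(4 × 0.227 × 398) = 0.09290; exp(−0.09290) = 0.9113.
C = 0.01350 × 0.9113 = 0.0123 kg/m³.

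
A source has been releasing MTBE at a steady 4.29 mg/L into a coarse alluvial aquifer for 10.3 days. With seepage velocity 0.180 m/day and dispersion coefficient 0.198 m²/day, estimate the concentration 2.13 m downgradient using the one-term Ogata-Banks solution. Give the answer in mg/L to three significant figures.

For a continuous step input, C/C₀ ≈ ½·erfc((x−vt)/(2√(Dt))).
vt = 0.180 × 10.3 = 1.854 m and 2√(Dt) = 2√(0.198 × 10.3) = 2.856 m.
Argument (x−vt)/(2√(Dt)) = (2.13 − 1.854)/2.856 = 0.09664; ½·erfc(0.09664) = 0.4456.
C = 4.29 × 0.4456 = 1.91 mg/L.

1.91 mg/L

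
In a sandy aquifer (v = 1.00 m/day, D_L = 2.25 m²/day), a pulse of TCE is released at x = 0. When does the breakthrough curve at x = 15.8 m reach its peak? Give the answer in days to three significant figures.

For the 1D instantaneous-source solution, setting ∂C/∂t = 0 at fixed x gives v²t² + 2Dt − x² = 0, so t = (√(D² + v²x²) − D)/v².
√(D² + v²x²) = √(2.25² + 1.00² × 15.8²) = 15.96; v² = 1.
t = (15.96 − 2.25)/1 = 13.7 days (vs. the pure-advection estimate x/v = 15.8 d).

13.7 days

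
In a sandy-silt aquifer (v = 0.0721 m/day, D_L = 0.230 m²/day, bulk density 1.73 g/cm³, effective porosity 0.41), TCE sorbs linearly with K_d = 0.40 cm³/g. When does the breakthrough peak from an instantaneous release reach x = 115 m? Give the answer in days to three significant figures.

4170 days

Retardation factor R = 1 + ρ_b·K_d/n = 1 + 1.73 × 0.40/0.41 = 2.688.
Sorption retards both mechanisms: v_R = v/R = 0.02682 m/day, D_R = D/R = 0.08557 m²/day.
Peak time from v_R²t² + 2D_R t − x² = 0: t = (√(D_R² + v_R²x²) − D_R)/v_R².
√(D_R² + v_R²x²) = √(0.08557² + 0.02682² × 115²) = 3.085; v_R² = 0.0007193.
t = (3.085 − 0.08557)/0.0007193 = 4170 days.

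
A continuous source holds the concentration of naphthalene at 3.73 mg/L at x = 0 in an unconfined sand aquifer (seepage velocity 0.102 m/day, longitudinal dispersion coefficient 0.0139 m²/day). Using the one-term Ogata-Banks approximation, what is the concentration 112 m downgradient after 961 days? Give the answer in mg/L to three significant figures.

For a continuous step input, C/C₀ ≈ ½·erfc((x−vt)/(2√(Dt))).
vt = 0.102 × 961 = 98.022 m and 2√(Dt) = 2√(0.0139 × 961) = 7.310 m.
Argument (x−vt)/(2√(Dt)) = (112 − 98.022)/7.310 = 1.912; ½·erfc(1.912) = 0.003426.
C = 3.73 × 0.003426 = 0.0128 mg/L.

0.0128 mg/L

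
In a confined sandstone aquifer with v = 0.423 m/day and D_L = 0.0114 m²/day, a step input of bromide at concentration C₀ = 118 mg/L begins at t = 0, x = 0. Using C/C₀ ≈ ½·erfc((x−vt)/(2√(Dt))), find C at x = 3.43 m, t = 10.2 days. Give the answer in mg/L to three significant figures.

For a continuous step input, C/C₀ ≈ ½·erfc((x−vt)/(2√(Dt))).
vt = 0.423 × 10.2 = 4.3146 m and 2√(Dt) = 2√(0.0114 × 10.2) = 0.6820 m.
Argument (x−vt)/(2√(Dt)) = (3.43 − 4.3146)/0.6820 = -1.297; ½·erfc(-1.297) = 0.9667.
C = 118 × 0.9667 = 114 mg/L.

114 mg/L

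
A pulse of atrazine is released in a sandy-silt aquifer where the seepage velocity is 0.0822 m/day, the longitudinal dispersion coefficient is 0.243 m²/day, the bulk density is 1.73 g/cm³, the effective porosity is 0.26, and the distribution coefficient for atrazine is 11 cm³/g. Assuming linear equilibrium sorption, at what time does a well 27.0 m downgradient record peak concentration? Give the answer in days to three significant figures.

21800 days

Retardation factor R = 1 + ρ_b·K_d/n = 1 + 1.73 × 11/0.26 = 74.19.
Sorption retards both mechanisms: v_R = v/R = 0.001108 m/day, D_R = D/R = 0.003275 m²/day.
Peak time from v_R²t² + 2D_R t − x² = 0: t = (√(D_R² + v_R²x²) − D_R)/v_R².
√(D_R² + v_R²x²) = √(0.003275² + 0.001108² × 27.0²) = 0.03009; v_R² = 1.228e-06.
t = (0.03009 − 0.003275)/1.228e-06 = 21800 days.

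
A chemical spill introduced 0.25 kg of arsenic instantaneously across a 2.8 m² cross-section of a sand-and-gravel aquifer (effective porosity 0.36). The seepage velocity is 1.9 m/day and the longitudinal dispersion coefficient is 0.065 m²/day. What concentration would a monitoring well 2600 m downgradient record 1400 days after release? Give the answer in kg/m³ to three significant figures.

For an instantaneous plane source, C(x,t) = M/(n_e·A·√(4πDt)) · exp(−(x−vt)²/(4Dt)), with n_e·A the pore (flow) area.
Plume center vt = 1.9 × 1400 = 2660 m, so the well at 2600 m is 60 m upgradient of the peak.
√(4πDt) = 33.82 m, giving peak height M/(n_e·A·√(4πDt)) = 0.25/(0.36 × 2.8 × 33.82) = 0.007333 kg/m³.
(x−vt)²/(4Dt) = (-60)²/(4 × 0.065 × 1400) = 9.890; exp(−9.890) = 5.068e-05.
C = 0.007333 × 5.068e-05 = 3.72e-07 kg/m³.

3.72e-07 kg/m³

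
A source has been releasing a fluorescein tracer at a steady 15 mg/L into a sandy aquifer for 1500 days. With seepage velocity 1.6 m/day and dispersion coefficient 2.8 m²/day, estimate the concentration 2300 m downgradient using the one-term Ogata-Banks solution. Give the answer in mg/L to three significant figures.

12.9 mg/L

For a continuous step input, C/C₀ ≈ ½·erfc((x−vt)/(2√(Dt))).
vt = 1.6 × 1500 = 2400 m and 2√(Dt) = 2√(2.8 × 1500) = 129.6 m.
Argument (x−vt)/(2√(Dt)) = (2300 − 2400)/129.6 = -0.7716; ½·erfc(-0.7716) = 0.8624.
C = 15 × 0.8624 = 12.9 mg/L.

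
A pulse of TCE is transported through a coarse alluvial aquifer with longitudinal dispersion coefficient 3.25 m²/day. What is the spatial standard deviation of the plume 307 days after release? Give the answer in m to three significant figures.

44.7 m

Dispersive spreading gives a Gaussian with σ² = 2Dt; advection only shifts the center.
σ = √(2 × 3.25 × 307) = 44.7 m.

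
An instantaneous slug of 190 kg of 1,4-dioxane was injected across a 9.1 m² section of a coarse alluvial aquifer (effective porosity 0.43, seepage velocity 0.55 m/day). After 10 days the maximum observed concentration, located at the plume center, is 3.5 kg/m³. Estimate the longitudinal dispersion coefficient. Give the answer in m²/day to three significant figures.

1.53 m²/day

At the plume center C_max = M/(n_e·A·√(4πDt)), so D = M²/(4πt·(n_e·A·C_max)²).
n_e·A·C_max = 0.43 × 9.1 × 3.5 = 13.70 kg/m.
D = 190²/(4π × 10 × 13.70²) = 1.53 m²/day.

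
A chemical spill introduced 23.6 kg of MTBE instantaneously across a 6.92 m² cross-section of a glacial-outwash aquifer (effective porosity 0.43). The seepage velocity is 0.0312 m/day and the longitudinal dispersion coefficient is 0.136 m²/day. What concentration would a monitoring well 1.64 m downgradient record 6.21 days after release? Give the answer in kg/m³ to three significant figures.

1.31 kg/m³

For an instantaneous plane source, C(x,t) = M/(n_e·A·√(4πDt)) · exp(−(x−vt)²/(4Dt)), with n_e·A the pore (flow) area.
Plume center vt = 0.0312 × 6.21 = 0.193752 m, so the well at 1.64 m is 1.446248 m downgradient of the peak.
√(4πDt) = 3.258 m, giving peak height M/(n_e·A·√(4πDt)) = 23.6/(0.43 × 6.92 × 3.258) = 2.434 kg/m³.
(x−vt)²/(4Dt) = (1.446248)²/(4 × 0.136 × 6.21) = 0.6191; exp(−0.6191) = 0.5384.
C = 2.434 × 0.5384 = 1.31 kg/m³.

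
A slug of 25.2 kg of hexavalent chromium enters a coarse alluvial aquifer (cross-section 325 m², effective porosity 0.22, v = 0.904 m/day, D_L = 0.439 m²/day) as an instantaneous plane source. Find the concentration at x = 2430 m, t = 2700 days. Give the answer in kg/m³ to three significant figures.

0.00282 kg/m³

For an instantaneous plane source, C(x,t) = M/(n_e·A·√(4πDt)) · exp(−(x−vt)²/(4Dt)), with n_e·A the pore (flow) area.
Plume center vt = 0.904 × 2700 = 2440.8 m, so the well at 2430 m is 10.8 m upgradient of the peak.
√(4πDt) = 122.0 m, giving peak height M/(n_e·A·√(4πDt)) = 25.2/(0.22 × 325 × 122.0) = 0.002889 kg/m³.
(x−vt)²/(4Dt) = (-10.8)²/(4 × 0.439 × 2700) = 0.02460; exp(−0.02460) = 0.9757.
C = 0.002889 × 0.9757 = 0.00282 kg/m³.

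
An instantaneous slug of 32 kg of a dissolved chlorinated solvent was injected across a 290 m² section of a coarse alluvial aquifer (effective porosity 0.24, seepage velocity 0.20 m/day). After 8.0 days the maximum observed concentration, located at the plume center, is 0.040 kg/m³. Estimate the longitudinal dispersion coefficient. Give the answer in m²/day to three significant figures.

1.31 m²/day

At the plume center C_max = M/(n_e·A·√(4πDt)), so D = M²/(4πt·(n_e·A·C_max)²).
n_e·A·C_max = 0.24 × 290 × 0.040 = 2.784 kg/m.
D = 32²/(4π × 8.0 × 2.784²) = 1.31 m²/day.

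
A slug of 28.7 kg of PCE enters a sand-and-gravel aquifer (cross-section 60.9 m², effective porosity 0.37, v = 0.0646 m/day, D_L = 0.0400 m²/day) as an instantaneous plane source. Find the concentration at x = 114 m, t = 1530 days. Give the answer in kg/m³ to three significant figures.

For an instantaneous plane source, C(x,t) = M/(n_e·A·√(4πDt)) · exp(−(x−vt)²/(4Dt)), with n_e·A the pore (flow) area.
Plume center vt = 0.0646 × 1530 = 98.838 m, so the well at 114 m is 15.162 m downgradient of the peak.
√(4πDt) = 27.73 m, giving peak height M/(n_e·A·√(4πDt)) = 28.7/(0.37 × 60.9 × 27.73) = 0.04593 kg/m³.
(x−vt)²/(4Dt) = (15.162)²/(4 × 0.0400 × 1530) = 0.9391; exp(−0.9391) = 0.3910.
C = 0.04593 × 0.3910 = 0.0180 kg/m³.

0.0180 kg/m³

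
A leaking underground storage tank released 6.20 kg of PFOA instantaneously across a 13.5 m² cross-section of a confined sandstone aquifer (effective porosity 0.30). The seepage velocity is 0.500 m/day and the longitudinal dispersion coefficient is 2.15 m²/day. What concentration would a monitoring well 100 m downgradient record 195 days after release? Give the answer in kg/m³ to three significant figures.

For an instantaneous plane source, C(x,t) = M/(n_e·A·√(4πDt)) · exp(−(x−vt)²/(4Dt)), with n_e·A the pore (flow) area.
Plume center vt = 0.500 × 195 = 97.5 m, so the well at 100 m is 2.5 m downgradient of the peak.
√(4πDt) = 72.58 m, giving peak height M/(n_e·A·√(4πDt)) = 6.20/(0.30 × 13.5 × 72.58) = 0.02109 kg/m³.
(x−vt)²/(4Dt) = (2.5)²/(4 × 2.15 × 195) = 0.003727; exp(−0.003727) = 0.9963.
C = 0.02109 × 0.9963 = 0.0210 kg/m³.

0.0210 kg/m³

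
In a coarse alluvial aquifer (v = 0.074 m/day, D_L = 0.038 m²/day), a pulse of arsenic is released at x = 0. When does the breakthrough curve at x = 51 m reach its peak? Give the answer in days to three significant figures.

For the 1D instantaneous-source solution, setting ∂C/∂t = 0 at fixed x gives v²t² + 2Dt − x² = 0, so t = (√(D² + v²x²) − D)/v².
√(D² + v²x²) = √(0.038² + 0.074² × 51²) = 3.774; v² = 0.005476.
t = (3.774 − 0.038)/0.005476 = 682 days (vs. the pure-advection estimate x/v = 689 d).

682 days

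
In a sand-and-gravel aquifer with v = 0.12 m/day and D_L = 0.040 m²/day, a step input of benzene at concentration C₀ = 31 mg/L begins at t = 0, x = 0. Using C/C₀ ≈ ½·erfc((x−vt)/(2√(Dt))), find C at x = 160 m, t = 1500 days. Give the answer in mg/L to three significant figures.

For a continuous step input, C/C₀ ≈ ½·erfc((x−vt)/(2√(Dt))).
vt = 0.12 × 1500 = 180 m and 2√(Dt) = 2√(0.040 × 1500) = 15.49 m.
Argument (x−vt)/(2√(Dt)) = (160 − 180)/15.49 = -1.291; ½·erfc(-1.291) = 0.9661.
C = 31 × 0.9661 = 29.9 mg/L.

29.9 mg/L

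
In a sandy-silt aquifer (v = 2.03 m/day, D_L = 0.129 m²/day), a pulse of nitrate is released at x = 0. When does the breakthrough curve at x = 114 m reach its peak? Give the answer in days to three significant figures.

For the 1D instantaneous-source solution, setting ∂C/∂t = 0 at fixed x gives v²t² + 2Dt − x² = 0, so t = (√(D² + v²x²) − D)/v².
√(D² + v²x²) = √(0.129² + 2.03² × 114²) = 231.4; v² = 4.1209.
t = (231.4 − 0.129)/4.1209 = 56.1 days (vs. the pure-advection estimate x/v = 56.2 d).

56.1 days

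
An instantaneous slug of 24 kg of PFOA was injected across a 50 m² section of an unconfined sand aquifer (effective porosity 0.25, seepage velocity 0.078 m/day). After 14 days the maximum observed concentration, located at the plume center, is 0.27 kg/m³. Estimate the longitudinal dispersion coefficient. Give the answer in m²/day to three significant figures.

At the plume center C_max = M/(n_e·A·√(4πDt)), so D = M²/(4πt·(n_e·A·C_max)²).
n_e·A·C_max = 0.25 × 50 × 0.27 = 3.375 kg/m.
D = 24²/(4π × 14 × 3.375²) = 0.287 m²/day.

0.287 m²/day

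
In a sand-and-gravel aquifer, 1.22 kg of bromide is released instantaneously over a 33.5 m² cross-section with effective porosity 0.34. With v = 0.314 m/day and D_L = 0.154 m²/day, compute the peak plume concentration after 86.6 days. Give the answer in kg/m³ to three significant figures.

0.00827 kg/m³

The peak of an instantaneous 1D plume sits at x = vt; there the Gaussian factor is 1 and C_max = M/(n_e·A·√(4πDt)), where n_e·A is the pore area the mass is dissolved in.
√(4πDt) = √(4π × 0.154 × 86.6) = 12.95 m, so C_max = 1.22/(0.34 × 33.5 × 12.95) = 0.00827 kg/m³.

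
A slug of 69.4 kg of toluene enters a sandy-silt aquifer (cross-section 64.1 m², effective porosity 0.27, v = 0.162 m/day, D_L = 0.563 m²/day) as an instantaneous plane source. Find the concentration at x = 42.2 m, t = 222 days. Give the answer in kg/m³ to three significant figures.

For an instantaneous plane source, C(x,t) = M/(n_e·A·√(4πDt)) · exp(−(x−vt)²/(4Dt)), with n_e·A the pore (flow) area.
Plume center vt = 0.162 × 222 = 35.964 m, so the well at 42.2 m is 6.236 m downgradient of the peak.
√(4πDt) = 39.63 m, giving peak height M/(n_e·A·√(4πDt)) = 69.4/(0.27 × 64.1 × 39.63) = 0.1012 kg/m³.
(x−vt)²/(4Dt) = (6.236)²/(4 × 0.563 × 222) = 0.07778; exp(−0.07778) = 0.9252.
C = 0.1012 × 0.9252 = 0.0936 kg/m³.

0.0936 kg/m³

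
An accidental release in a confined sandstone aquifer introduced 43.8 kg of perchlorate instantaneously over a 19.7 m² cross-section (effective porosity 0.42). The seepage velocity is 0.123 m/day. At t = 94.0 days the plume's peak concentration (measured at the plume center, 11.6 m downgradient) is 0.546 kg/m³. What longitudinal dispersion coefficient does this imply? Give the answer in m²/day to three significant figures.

At the plume center C_max = M/(n_e·A·√(4πDt)), so D = M²/(4πt·(n_e·A·C_max)²).
n_e·A·C_max = 0.42 × 19.7 × 0.546 = 4.518 kg/m.
D = 43.8²/(4π × 94.0 × 4.518²) = 0.0796 m²/day.

0.0796 m²/day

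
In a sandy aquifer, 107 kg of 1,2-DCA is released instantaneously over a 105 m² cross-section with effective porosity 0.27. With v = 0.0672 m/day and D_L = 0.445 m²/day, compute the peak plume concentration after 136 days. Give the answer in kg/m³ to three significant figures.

0.137 kg/m³

The peak of an instantaneous 1D plume sits at x = vt; there the Gaussian factor is 1 and C_max = M/(n_e·A·√(4πDt)), where n_e·A is the pore area the mass is dissolved in.
√(4πDt) = √(4π × 0.445 × 136) = 27.58 m, so C_max = 107/(0.27 × 105 × 27.58) = 0.137 kg/m³.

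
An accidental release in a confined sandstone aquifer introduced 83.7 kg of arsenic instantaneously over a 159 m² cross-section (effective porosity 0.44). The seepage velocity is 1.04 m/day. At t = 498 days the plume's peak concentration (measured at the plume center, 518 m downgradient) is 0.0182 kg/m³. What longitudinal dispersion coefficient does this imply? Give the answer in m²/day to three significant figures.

0.691 m²/day

At the plume center C_max = M/(n_e·A·√(4πDt)), so D = M²/(4πt·(n_e·A·C_max)²).
n_e·A·C_max = 0.44 × 159 × 0.0182 = 1.273 kg/m.
D = 83.7²/(4π × 498 × 1.273²) = 0.691 m²/day.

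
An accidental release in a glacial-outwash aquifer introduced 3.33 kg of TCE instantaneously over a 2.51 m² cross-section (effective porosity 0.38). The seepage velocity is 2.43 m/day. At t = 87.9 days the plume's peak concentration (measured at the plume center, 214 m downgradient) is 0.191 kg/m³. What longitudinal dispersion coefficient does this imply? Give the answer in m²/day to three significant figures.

0.302 m²/day

At the plume center C_max = M/(n_e·A·√(4πDt)), so D = M²/(4πt·(n_e·A·C_max)²).
n_e·A·C_max = 0.38 × 2.51 × 0.191 = 0.1822 kg/m.
D = 3.33²/(4π × 87.9 × 0.1822²) = 0.302 m²/day.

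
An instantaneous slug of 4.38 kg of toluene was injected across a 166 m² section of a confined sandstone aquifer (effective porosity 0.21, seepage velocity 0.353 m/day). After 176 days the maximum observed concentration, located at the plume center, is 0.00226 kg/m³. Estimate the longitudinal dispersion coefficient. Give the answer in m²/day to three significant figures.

At the plume center C_max = M/(n_e·A·√(4πDt)), so D = M²/(4πt·(n_e·A·C_max)²).
n_e·A·C_max = 0.21 × 166 × 0.00226 = 0.07878 kg/m.
D = 4.38²/(4π × 176 × 0.07878²) = 1.40 m²/day.

1.40 m²/day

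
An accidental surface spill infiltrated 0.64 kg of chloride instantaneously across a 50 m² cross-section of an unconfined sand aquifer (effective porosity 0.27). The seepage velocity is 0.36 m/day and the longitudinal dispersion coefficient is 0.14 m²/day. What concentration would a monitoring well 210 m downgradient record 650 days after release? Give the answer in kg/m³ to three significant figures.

0.000288 kg/m³

For an instantaneous plane source, C(x,t) = M/(n_e·A·√(4πDt)) · exp(−(x−vt)²/(4Dt)), with n_e·A the pore (flow) area.
Plume center vt = 0.36 × 650 = 234 m, so the well at 210 m is 24 m upgradient of the peak.
√(4πDt) = 33.82 m, giving peak height M/(n_e·A·√(4πDt)) = 0.64/(0.27 × 50 × 33.82) = 0.001402 kg/m³.
(x−vt)²/(4Dt) = (-24)²/(4 × 0.14 × 650) = 1.582; exp(−1.582) = 0.2056.
C = 0.001402 × 0.2056 = 0.000288 kg/m³.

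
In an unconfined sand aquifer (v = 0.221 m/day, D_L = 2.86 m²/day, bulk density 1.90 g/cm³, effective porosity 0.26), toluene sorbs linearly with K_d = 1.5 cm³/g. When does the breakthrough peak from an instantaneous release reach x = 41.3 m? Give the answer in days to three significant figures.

1640 days

Retardation factor R = 1 + ρ_b·K_d/n = 1 + 1.90 × 1.5/0.26 = 11.96.
Sorption retards both mechanisms: v_R = v/R = 0.01848 m/day, D_R = D/R = 0.2391 m²/day.
Peak time from v_R²t² + 2D_R t − x² = 0: t = (√(D_R² + v_R²x²) − D_R)/v_R².
√(D_R² + v_R²x²) = √(0.2391² + 0.01848² × 41.3²) = 0.7998; v_R² = 0.0003415.
t = (0.7998 − 0.2391)/0.0003415 = 1640 days.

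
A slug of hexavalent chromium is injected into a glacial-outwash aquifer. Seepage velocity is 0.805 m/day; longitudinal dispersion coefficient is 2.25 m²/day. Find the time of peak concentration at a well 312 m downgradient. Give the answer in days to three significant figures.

For the 1D instantaneous-source solution, setting ∂C/∂t = 0 at fixed x gives v²t² + 2Dt − x² = 0, so t = (√(D² + v²x²) − D)/v².
√(D² + v²x²) = √(2.25² + 0.805² × 312²) = 251.2; v² = 0.648025.
t = (251.2 − 2.25)/0.648025 = 384 days (vs. the pure-advection estimate x/v = 388 d).

384 days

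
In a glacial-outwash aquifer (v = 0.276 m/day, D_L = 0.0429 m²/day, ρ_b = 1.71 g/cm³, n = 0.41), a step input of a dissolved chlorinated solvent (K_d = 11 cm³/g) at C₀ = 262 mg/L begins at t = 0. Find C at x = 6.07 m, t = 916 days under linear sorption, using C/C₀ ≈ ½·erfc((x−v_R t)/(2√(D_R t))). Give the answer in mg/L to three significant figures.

78.7 mg/L

Retardation factor R = 1 + ρ_b·K_d/n = 1 + 1.71 × 11/0.41 = 46.88.
Sorption retards both mechanisms: v_R = v/R = 0.005887 m/day, D_R = D/R = 0.0009151 m²/day.
v_R·t = 0.005887 × 916 = 5.392492 m; 2√(D_R t) = 1.831 m; argument = (6.07 − 5.392492)/1.831 = 0.3700.
C = C₀ × ½·erfc(0.3700) = 262 × 0.3004 = 78.7 mg/L.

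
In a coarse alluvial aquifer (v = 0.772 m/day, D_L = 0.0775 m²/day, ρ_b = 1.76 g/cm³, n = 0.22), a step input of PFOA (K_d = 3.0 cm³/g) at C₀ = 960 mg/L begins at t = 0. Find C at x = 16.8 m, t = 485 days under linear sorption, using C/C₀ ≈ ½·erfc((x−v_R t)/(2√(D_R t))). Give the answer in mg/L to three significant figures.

Retardation factor R = 1 + ρ_b·K_d/n = 1 + 1.76 × 3.0/0.22 = 25.00.
Sorption retards both mechanisms: v_R = v/R = 0.03088 m/day, D_R = D/R = 0.003100 m²/day.
v_R·t = 0.03088 × 485 = 14.9768 m; 2√(D_R t) = 2.452 m; argument = (16.8 − 14.9768)/2.452 = 0.7436.
C = C₀ × ½·erfc(0.7436) = 960 × 0.1465 = 141 mg/L.

141 mg/L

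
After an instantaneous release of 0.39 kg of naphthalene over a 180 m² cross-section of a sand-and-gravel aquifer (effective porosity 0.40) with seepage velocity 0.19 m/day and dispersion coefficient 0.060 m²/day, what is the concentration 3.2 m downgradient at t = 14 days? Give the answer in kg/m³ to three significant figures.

0.00153 kg/m³

For an instantaneous plane source, C(x,t) = M/(n_e·A·√(4πDt)) · exp(−(x−vt)²/(4Dt)), with n_e·A the pore (flow) area.
Plume center vt = 0.19 × 14 = 2.66 m, so the well at 3.2 m is 0.54 m downgradient of the peak.
√(4πDt) = 3.249 m, giving peak height M/(n_e·A·√(4πDt)) = 0.39/(0.40 × 180 × 3.249) = 0.001667 kg/m³.
(x−vt)²/(4Dt) = (0.54)²/(4 × 0.060 × 14) = 0.08679; exp(−0.08679) = 0.9169.
C = 0.001667 × 0.9169 = 0.00153 kg/m³.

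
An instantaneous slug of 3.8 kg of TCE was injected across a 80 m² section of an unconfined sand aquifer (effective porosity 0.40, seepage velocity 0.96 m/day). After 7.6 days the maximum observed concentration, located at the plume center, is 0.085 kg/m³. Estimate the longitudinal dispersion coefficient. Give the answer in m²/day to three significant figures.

0.0204 m²/day

At the plume center C_max = M/(n_e·A·√(4πDt)), so D = M²/(4πt·(n_e·A·C_max)²).
n_e·A·C_max = 0.40 × 80 × 0.085 = 2.720 kg/m.
D = 3.8²/(4π × 7.6 × 2.720²) = 0.0204 m²/day.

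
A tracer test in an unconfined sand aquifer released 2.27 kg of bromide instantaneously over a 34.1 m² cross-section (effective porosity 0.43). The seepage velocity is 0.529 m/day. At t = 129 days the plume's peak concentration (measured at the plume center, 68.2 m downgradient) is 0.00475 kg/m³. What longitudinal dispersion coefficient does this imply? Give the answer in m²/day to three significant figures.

0.655 m²/day

At the plume center C_max = M/(n_e·A·√(4πDt)), so D = M²/(4πt·(n_e·A·C_max)²).
n_e·A·C_max = 0.43 × 34.1 × 0.00475 = 0.06965 kg/m.
D = 2.27²/(4π × 129 × 0.06965²) = 0.655 m²/day.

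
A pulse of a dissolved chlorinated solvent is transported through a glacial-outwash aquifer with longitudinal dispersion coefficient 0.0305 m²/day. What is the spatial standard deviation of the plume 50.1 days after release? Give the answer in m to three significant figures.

Dispersive spreading gives a Gaussian with σ² = 2Dt; advection only shifts the center.
σ = √(2 × 0.0305 × 50.1) = 1.75 m.

1.75 m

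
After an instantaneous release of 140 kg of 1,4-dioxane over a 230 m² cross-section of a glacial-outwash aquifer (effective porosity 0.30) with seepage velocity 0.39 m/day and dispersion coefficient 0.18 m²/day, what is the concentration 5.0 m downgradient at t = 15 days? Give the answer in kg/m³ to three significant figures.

For an instantaneous plane source, C(x,t) = M/(n_e·A·√(4πDt)) · exp(−(x−vt)²/(4Dt)), with n_e·A the pore (flow) area.
Plume center vt = 0.39 × 15 = 5.85 m, so the well at 5.0 m is 0.85 m upgradient of the peak.
√(4πDt) = 5.825 m, giving peak height M/(n_e·A·√(4πDt)) = 140/(0.30 × 230 × 5.825) = 0.3483 kg/m³.
(x−vt)²/(4Dt) = (-0.85)²/(4 × 0.18 × 15) = 0.06690; exp(−0.06690) = 0.9353.
C = 0.3483 × 0.9353 = 0.326 kg/m³.

0.326 kg/m³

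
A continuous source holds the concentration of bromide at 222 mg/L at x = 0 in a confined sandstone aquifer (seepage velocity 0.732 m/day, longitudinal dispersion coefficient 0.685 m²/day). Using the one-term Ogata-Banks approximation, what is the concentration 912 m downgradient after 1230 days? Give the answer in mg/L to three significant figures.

For a continuous step input, C/C₀ ≈ ½·erfc((x−vt)/(2√(Dt))).
vt = 0.732 × 1230 = 900.36 m and 2√(Dt) = 2√(0.685 × 1230) = 58.05 m.
Argument (x−vt)/(2√(Dt)) = (912 − 900.36)/58.05 = 0.2005; ½·erfc(0.2005) = 0.3884.
C = 222 × 0.3884 = 86.2 mg/L.

86.2 mg/L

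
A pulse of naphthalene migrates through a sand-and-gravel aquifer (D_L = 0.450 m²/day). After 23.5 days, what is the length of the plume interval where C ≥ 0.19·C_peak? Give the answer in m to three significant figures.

16.8 m

The plume is Gaussian with σ = √(2Dt) = √(2 × 0.450 × 23.5) = 4.599 m.
C/C_peak = exp(−Δx²/(2σ²)) = 0.19 ⇒ Δx = σ·√(−2 ln 0.19) = 4.599 × 1.822 = 8.379 m.
Width = 2Δx = 16.8 m.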